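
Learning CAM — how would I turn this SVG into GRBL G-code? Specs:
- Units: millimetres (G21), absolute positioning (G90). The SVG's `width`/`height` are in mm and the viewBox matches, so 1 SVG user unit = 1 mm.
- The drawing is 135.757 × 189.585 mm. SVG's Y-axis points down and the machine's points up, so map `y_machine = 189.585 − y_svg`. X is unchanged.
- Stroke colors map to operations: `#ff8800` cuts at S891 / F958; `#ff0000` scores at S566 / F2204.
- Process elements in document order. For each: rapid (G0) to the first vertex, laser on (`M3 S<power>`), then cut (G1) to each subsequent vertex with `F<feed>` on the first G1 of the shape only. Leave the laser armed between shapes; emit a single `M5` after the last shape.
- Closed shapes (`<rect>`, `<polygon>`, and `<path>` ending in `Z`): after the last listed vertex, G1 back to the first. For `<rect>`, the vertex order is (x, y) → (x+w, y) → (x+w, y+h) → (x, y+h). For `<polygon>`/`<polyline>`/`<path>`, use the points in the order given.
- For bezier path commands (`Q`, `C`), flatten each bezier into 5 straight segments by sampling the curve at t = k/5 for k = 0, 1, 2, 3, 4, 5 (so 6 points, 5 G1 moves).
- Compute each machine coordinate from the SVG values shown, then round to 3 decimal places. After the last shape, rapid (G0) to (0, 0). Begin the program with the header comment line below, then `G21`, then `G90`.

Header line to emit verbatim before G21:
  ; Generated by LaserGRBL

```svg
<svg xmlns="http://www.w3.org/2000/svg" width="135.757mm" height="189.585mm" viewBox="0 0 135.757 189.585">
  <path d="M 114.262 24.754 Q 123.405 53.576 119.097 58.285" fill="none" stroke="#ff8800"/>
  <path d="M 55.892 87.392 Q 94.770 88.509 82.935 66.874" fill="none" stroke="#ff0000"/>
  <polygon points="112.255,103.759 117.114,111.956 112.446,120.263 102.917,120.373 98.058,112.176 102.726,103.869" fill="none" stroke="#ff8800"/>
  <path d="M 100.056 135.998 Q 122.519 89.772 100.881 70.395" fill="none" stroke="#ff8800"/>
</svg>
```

1 u = 1 mm; y_m = 189.585 − y.

[1] `<path>` quadratic bezier, #ff8800→cut S891 F958: (114.262,164.831) → (117.381,154.267) → (119.424,145.631) → (120.391,138.925) → (120.282,134.148) → (119.097,131.300)

[2] `<path>` quadratic bezier, #ff0000→score S566 F2204: (55.892,102.193) → (69.415,102.656) → (78.880,104.940) → (84.289,109.043) → (85.640,114.967) → (82.935,122.711)

[3] `<polygon>` regular polygon, #ff8800→cut S891 F958: (112.255,85.826) → (117.114,77.629) → (112.446,69.322) → (102.917,69.212) → (98.058,77.409) → (102.726,85.716) → (112.255,85.826) (closed)

[4] `<path>` quadratic bezier, #ff8800→cut S891 F958: (100.056,53.587) → (107.277,71.003) → (110.970,86.272) → (111.135,99.393) → (107.772,110.365) → (100.881,119.190)

; Generated by LaserGRBL
G21
G90
G0 X114.262 Y164.831
M3 S891
G1 X117.381 Y154.267 F958
G1 X119.424 Y145.631
G1 X120.391 Y138.925
G1 X120.282 Y134.148
G1 X119.097 Y131.300
G0 X55.892 Y102.193
M3 S566
G1 X69.415 Y102.656 F2204
G1 X78.880 Y104.940
G1 X84.289 Y109.043
G1 X85.640 Y114.967
G1 X82.935 Y122.711
G0 X112.255 Y85.826
M3 S891
G1 X117.114 Y77.629 F958
G1 X112.446 Y69.322
G1 X102.917 Y69.212
G1 X98.058 Y77.409
G1 X102.726 Y85.716
G1 X112.255 Y85.826
G0 X100.056 Y53.587
M3 S891
G1 X107.277 Y71.003 F958
G1 X110.970 Y86.272
G1 X111.135 Y99.393
G1 X107.772 Y110.365
G1 X100.881 Y119.190
M5
G0 X0.000 Y0.000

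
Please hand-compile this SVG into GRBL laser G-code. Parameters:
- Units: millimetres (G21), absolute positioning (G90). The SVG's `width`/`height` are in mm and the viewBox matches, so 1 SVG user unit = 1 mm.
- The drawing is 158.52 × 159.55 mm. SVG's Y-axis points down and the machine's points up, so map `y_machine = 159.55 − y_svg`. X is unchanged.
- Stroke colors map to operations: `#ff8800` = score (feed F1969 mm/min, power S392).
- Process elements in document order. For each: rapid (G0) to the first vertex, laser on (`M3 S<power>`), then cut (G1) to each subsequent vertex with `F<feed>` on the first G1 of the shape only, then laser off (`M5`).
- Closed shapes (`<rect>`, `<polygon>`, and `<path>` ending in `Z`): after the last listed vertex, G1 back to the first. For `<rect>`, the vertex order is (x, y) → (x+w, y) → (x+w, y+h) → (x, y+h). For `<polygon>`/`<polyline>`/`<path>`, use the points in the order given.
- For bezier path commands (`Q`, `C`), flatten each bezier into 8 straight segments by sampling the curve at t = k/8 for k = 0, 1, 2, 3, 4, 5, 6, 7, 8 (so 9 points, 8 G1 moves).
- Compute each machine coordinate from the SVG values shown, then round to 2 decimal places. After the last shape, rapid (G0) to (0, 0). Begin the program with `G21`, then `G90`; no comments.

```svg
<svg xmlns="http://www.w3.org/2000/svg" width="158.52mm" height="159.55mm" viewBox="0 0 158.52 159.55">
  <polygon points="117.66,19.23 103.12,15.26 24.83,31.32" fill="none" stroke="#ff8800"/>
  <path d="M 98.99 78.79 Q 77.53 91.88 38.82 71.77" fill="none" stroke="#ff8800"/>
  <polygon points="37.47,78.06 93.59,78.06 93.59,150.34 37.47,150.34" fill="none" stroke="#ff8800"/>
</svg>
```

G21
G90
G0 X117.66 Y140.32
M3 S392
G1 X103.12 Y144.29 F1969
G1 X24.83 Y128.23
G1 X117.66 Y140.32
M5
G0 X98.99 Y80.76
M3 S392
G1 X93.36 Y78.01 F1969
G1 X87.18 Y76.29
G1 X80.47 Y75.61
G1 X73.22 Y75.97
G1 X65.43 Y77.37
G1 X57.10 Y79.80
G1 X48.23 Y83.27
G1 X38.82 Y87.78
M5
G0 X37.47 Y81.49
M3 S392
G1 X93.59 Y81.49 F1969
G1 X93.59 Y9.21
G1 X37.47 Y9.21
G1 X37.47 Y81.49
M5
G0 X0.00 Y0.00

Since the viewBox matches the mm dimensions, user units are millimetres directly. The only transform is the Y-flip y_m = 159.55 − y_svg.

Shape 1 is a closed polygon drawn with `<polygon>`. Its stroke #ff8800 means score at S392, F1969. After flipping Y the toolpath is (117.66,140.32) → (103.12,144.29) → (24.83,128.23) → (117.66,140.32), returning to the start.

Shape 2 is a quadratic bezier drawn with `<path>`. Its stroke #ff8800 means score at S392, F1969. After flipping Y the toolpath is (98.99,80.76) → (93.36,78.01) → (87.18,76.29) → (80.47,75.61) → (73.22,75.97) → (65.43,77.37) → (57.10,79.80) → (48.23,83.27) → (38.82,87.78).

Shape 3 is a rectangle drawn with `<polygon>`. Its stroke #ff8800 means score at S392, F1969. After flipping Y the toolpath is (37.47,81.49) → (93.59,81.49) → (93.59,9.21) → (37.47,9.21) → (37.47,81.49), returning to the start.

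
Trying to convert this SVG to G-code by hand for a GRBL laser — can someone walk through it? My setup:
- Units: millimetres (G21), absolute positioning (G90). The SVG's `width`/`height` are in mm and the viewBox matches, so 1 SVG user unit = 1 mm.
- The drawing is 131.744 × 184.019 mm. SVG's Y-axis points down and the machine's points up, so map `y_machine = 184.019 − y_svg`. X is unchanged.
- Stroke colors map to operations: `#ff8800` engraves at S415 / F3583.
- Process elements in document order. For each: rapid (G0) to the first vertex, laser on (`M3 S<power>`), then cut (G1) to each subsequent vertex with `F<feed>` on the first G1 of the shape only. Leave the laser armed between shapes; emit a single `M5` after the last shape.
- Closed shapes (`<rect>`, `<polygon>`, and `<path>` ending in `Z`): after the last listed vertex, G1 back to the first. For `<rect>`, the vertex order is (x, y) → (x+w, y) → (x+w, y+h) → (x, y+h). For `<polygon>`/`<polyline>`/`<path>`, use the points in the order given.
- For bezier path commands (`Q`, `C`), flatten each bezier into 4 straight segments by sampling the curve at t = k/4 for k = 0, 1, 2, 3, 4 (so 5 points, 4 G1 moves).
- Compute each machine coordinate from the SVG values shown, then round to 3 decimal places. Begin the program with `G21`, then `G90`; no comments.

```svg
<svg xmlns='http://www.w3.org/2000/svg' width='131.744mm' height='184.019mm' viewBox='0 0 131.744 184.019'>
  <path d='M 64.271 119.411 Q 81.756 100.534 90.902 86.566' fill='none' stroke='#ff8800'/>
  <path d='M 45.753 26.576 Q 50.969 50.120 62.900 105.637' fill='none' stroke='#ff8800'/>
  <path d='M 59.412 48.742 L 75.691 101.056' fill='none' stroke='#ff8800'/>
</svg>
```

Since the viewBox matches the mm dimensions, user units are millimetres directly. The only transform is the Y-flip y_m = 184.019 − y_svg.

Shape 1 is a quadratic bezier drawn with `<path>`. Its stroke #ff8800 means engrave at S415, F3583. After flipping Y the toolpath is (64.271,64.608) → (72.492,73.740) → (79.671,82.258) → (85.808,90.162) → (90.902,97.453).

Shape 2 is a quadratic bezier drawn with `<path>`. Its stroke #ff8800 means engrave at S415, F3583. After flipping Y the toolpath is (45.753,157.443) → (48.781,143.673) → (52.648,125.906) → (57.354,104.142) → (62.900,78.382).

Shape 3 is a line segment drawn with `<path>`. Its stroke #ff8800 means engrave at S415, F3583. After flipping Y the toolpath is (59.412,135.277) → (75.691,82.963).

G21
G90
G0 X64.271 Y64.608
M3 S415
G1 X72.492 Y73.740 F3583
G1 X79.671 Y82.258
G1 X85.808 Y90.162
G1 X90.902 Y97.453
G0 X45.753 Y157.443
M3 S415
G1 X48.781 Y143.673 F3583
G1 X52.648 Y125.906
G1 X57.354 Y104.142
G1 X62.900 Y78.382
G0 X59.412 Y135.277
M3 S415
G1 X75.691 Y82.963 F3583
M5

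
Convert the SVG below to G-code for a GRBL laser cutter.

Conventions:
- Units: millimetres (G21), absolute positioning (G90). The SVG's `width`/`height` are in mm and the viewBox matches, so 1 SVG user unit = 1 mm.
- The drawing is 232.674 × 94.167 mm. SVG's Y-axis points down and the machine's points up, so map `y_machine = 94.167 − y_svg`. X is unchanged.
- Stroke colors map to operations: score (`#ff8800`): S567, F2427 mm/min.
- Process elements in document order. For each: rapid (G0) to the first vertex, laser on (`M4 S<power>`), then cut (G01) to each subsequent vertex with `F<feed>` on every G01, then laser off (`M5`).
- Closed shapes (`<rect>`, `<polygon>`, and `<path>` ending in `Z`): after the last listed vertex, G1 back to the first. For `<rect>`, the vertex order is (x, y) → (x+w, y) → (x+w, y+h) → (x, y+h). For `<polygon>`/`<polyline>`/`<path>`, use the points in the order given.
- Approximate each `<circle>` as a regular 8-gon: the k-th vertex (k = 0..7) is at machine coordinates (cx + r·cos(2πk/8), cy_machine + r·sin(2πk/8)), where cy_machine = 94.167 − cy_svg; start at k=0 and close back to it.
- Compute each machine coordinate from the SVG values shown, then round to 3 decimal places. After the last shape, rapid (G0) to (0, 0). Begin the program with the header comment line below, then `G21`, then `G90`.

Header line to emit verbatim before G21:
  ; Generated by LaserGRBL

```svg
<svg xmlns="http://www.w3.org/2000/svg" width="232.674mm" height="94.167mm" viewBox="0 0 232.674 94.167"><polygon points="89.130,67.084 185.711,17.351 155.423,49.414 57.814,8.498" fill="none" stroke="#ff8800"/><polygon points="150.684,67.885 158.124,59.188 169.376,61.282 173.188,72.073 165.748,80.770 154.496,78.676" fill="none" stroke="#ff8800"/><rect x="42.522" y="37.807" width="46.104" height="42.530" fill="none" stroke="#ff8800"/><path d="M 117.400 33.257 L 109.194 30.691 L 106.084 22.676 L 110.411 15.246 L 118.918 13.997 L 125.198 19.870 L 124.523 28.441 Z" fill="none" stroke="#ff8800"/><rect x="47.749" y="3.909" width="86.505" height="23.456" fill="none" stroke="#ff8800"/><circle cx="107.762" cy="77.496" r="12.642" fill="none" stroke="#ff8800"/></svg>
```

1 u = 1 mm; y_m = 94.167 − y.

[1] `<polygon>` closed polygon, #ff8800→score S567 F2427: (89.130,27.083) → (185.711,76.816) → (155.423,44.753) → (57.814,85.669) → (89.130,27.083) (closed)

[2] `<polygon>` regular polygon, #ff8800→score S567 F2427: (150.684,26.282) → (158.124,34.979) → (169.376,32.885) → (173.188,22.094) → (165.748,13.397) → (154.496,15.491) → (150.684,26.282) (closed)

[3] `<rect>` rectangle, #ff8800→score S567 F2427: (42.522,56.360) → (88.626,56.360) → (88.626,13.830) → (42.522,13.830) → (42.522,56.360) (closed)

[4] `<path>` regular polygon, #ff8800→score S567 F2427: (117.400,60.910) → (109.194,63.476) → (106.084,71.491) → (110.411,78.921) → (118.918,80.170) → (125.198,74.297) → (124.523,65.726) → (117.400,60.910) (closed)

[5] `<rect>` rectangle, #ff8800→score S567 F2427: (47.749,90.258) → (134.254,90.258) → (134.254,66.802) → (47.749,66.802) → (47.749,90.258) (closed)

[6] `<circle>` circle, #ff8800→score S567 F2427: (120.404,16.671) → (116.701,25.610) → (107.762,29.313) → (98.823,25.610) → (95.120,16.671) → (98.823,7.732) → (107.762,4.029) → (116.701,7.732) → (120.404,16.671) (closed)

; Generated by LaserGRBL
G21
G90
G0 X89.130 Y27.083
M4 S567
G01 X185.711 Y76.816 F2427
G01 X155.423 Y44.753 F2427
G01 X57.814 Y85.669 F2427
G01 X89.130 Y27.083 F2427
M5
G0 X150.684 Y26.282
M4 S567
G01 X158.124 Y34.979 F2427
G01 X169.376 Y32.885 F2427
G01 X173.188 Y22.094 F2427
G01 X165.748 Y13.397 F2427
G01 X154.496 Y15.491 F2427
G01 X150.684 Y26.282 F2427
M5
G0 X42.522 Y56.360
M4 S567
G01 X88.626 Y56.360 F2427
G01 X88.626 Y13.830 F2427
G01 X42.522 Y13.830 F2427
G01 X42.522 Y56.360 F2427
M5
G0 X117.400 Y60.910
M4 S567
G01 X109.194 Y63.476 F2427
G01 X106.084 Y71.491 F2427
G01 X110.411 Y78.921 F2427
G01 X118.918 Y80.170 F2427
G01 X125.198 Y74.297 F2427
G01 X124.523 Y65.726 F2427
G01 X117.400 Y60.910 F2427
M5
G0 X47.749 Y90.258
M4 S567
G01 X134.254 Y90.258 F2427
G01 X134.254 Y66.802 F2427
G01 X47.749 Y66.802 F2427
G01 X47.749 Y90.258 F2427
M5
G0 X120.404 Y16.671
M4 S567
G01 X116.701 Y25.610 F2427
G01 X107.762 Y29.313 F2427
G01 X98.823 Y25.610 F2427
G01 X95.120 Y16.671 F2427
G01 X98.823 Y7.732 F2427
G01 X107.762 Y4.029 F2427
G01 X116.701 Y7.732 F2427
G01 X120.404 Y16.671 F2427
M5
G0 X0.000 Y0.000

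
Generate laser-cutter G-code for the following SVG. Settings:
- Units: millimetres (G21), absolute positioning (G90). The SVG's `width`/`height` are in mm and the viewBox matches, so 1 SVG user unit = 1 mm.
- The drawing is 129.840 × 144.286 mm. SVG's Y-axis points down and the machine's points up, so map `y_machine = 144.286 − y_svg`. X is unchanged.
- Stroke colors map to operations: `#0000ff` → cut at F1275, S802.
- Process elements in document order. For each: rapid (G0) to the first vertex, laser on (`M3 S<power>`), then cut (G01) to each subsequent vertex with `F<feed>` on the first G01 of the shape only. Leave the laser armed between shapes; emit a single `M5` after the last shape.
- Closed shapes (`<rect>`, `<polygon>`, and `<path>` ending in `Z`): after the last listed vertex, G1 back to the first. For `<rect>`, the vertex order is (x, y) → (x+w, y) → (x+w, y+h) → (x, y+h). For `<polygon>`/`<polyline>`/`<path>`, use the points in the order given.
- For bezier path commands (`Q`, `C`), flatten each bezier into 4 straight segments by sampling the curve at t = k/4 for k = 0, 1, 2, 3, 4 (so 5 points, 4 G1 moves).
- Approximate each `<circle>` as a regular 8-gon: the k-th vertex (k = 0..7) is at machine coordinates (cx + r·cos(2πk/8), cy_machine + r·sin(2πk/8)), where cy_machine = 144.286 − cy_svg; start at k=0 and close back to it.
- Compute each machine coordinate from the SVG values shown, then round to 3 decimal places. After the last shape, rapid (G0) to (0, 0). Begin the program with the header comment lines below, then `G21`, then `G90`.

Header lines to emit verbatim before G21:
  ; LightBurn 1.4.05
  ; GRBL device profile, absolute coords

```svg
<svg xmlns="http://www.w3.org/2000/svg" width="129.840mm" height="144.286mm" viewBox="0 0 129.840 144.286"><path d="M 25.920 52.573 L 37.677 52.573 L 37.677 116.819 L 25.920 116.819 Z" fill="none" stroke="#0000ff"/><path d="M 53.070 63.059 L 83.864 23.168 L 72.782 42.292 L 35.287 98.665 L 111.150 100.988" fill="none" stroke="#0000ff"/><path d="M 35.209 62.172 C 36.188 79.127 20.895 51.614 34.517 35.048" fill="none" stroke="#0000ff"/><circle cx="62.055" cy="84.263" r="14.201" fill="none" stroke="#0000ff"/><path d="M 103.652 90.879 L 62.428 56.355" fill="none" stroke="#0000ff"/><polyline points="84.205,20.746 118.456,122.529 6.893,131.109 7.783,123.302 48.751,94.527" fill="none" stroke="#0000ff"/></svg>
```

; LightBurn 1.4.05
; GRBL device profile, absolute coords
G21
G90
G0 X25.920 Y91.713
M3 S802
G01 X37.677 Y91.713 F1275
G01 X37.677 Y27.467
G01 X25.920 Y27.467
G01 X25.920 Y91.713
G0 X53.070 Y81.227
M3 S802
G01 X83.864 Y121.118 F1275
G01 X72.782 Y101.994
G01 X35.287 Y45.621
G01 X111.150 Y43.298
G0 X35.209 Y82.114
M3 S802
G01 X33.598 Y76.870 F1275
G01 X30.122 Y83.106
G01 X29.016 Y95.627
G01 X34.517 Y109.238
G0 X76.256 Y60.023
M3 S802
G01 X72.097 Y70.065 F1275
G01 X62.055 Y74.224
G01 X52.013 Y70.065
G01 X47.854 Y60.023
G01 X52.013 Y49.981
G01 X62.055 Y45.822
G01 X72.097 Y49.981
G01 X76.256 Y60.023
G0 X103.652 Y53.407
M3 S802
G01 X62.428 Y87.931 F1275
G0 X84.205 Y123.540
M3 S802
G01 X118.456 Y21.757 F1275
G01 X6.893 Y13.177
G01 X7.783 Y20.984
G01 X48.751 Y49.759
M5
G0 X0.000 Y0.000

viewBox `0 0 129.840 144.286` with mm width/height → 1 unit = 1 mm. Flip: y_m = 144.286 − y_svg.

**Shape 1** — `<path>` rectangle, stroke `#0000ff` → cut (S802, F1275). Machine vertices: (25.920,91.713) → (37.677,91.713) → (37.677,27.467) → (25.920,27.467) → (25.920,91.713). Closed: final G1 returns to the first vertex.

**Shape 2** — `<path>` open polyline, stroke `#0000ff` → cut (S802, F1275). Machine vertices: (53.070,81.227) → (83.864,121.118) → (72.782,101.994) → (35.287,45.621) → (111.150,43.298). Open path.

**Shape 3** — `<path>` cubic bezier, stroke `#0000ff` → cut (S802, F1275). Control points (SVG): P0=(35.209,62.172), P1=(36.188,79.127), P2=(20.895,51.614), P3=(34.517,35.048); sampled at t=k/4. Machine vertices: (35.209,82.114) → (33.598,76.870) → (30.122,83.106) → (29.016,95.627) → (34.517,109.238). Open path.

**Shape 4** — `<circle>` circle, stroke `#0000ff` → cut (S802, F1275). Machine vertices: (76.256,60.023) → (72.097,70.065) → (62.055,74.224) → (52.013,70.065) → (47.854,60.023) → (52.013,49.981) → (62.055,45.822) → (72.097,49.981) → (76.256,60.023). Closed: final G1 returns to the first vertex.

**Shape 5** — `<path>` line segment, stroke `#0000ff` → cut (S802, F1275). Machine vertices: (103.652,53.407) → (62.428,87.931). Open path.

**Shape 6** — `<polyline>` open polyline, stroke `#0000ff` → cut (S802, F1275). Machine vertices: (84.205,123.540) → (118.456,21.757) → (6.893,13.177) → (7.783,20.984) → (48.751,49.759). Open path.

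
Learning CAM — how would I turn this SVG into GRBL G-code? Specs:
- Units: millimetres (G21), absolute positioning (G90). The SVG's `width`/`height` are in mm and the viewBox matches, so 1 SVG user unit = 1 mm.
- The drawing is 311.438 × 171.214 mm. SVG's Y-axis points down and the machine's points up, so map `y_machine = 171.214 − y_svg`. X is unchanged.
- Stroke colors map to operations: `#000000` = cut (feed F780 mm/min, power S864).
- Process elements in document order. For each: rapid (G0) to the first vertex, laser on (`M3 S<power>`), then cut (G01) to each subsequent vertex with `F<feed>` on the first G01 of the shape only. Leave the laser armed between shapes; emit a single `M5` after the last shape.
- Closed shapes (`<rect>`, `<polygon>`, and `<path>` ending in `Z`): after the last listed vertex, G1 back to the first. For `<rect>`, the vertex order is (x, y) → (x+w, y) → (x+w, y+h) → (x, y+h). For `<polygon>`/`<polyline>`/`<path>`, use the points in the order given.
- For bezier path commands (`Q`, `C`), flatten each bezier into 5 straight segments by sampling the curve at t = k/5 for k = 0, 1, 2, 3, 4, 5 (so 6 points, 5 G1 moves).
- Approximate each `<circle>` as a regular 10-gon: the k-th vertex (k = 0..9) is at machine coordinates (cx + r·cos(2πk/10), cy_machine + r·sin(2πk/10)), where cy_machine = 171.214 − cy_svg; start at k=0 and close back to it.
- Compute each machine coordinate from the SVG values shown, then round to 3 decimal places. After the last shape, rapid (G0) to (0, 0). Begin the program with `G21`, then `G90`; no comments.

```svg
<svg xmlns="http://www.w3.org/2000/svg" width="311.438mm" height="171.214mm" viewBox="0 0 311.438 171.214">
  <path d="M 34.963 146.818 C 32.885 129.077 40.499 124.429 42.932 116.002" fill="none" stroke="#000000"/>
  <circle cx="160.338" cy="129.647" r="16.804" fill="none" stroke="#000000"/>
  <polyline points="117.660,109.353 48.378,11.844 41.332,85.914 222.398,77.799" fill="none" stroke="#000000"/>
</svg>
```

G21
G90
G0 X34.963 Y24.396
M3 S864
G01 X34.760 Y33.604 F780
G01 X36.170 Y40.480
G01 X38.477 Y45.834
G01 X40.969 Y50.474
G01 X42.932 Y55.212
G0 X177.142 Y41.567
M3 S864
G01 X173.933 Y51.444 F780
G01 X165.531 Y57.549
G01 X155.145 Y57.549
G01 X146.743 Y51.444
G01 X143.534 Y41.567
G01 X146.743 Y31.690
G01 X155.145 Y25.585
G01 X165.531 Y25.585
G01 X173.933 Y31.690
G01 X177.142 Y41.567
G0 X117.660 Y61.861
M3 S864
G01 X48.378 Y159.370 F780
G01 X41.332 Y85.300
G01 X222.398 Y93.415
M5
G0 X0.000 Y0.000

1 u = 1 mm; y_m = 171.214 − y.

[1] `<path>` cubic bezier, #000000→cut S864 F780: (34.963,24.396) → (34.760,33.604) → (36.170,40.480) → (38.477,45.834) → (40.969,50.474) → (42.932,55.212)

[2] `<circle>` circle, #000000→cut S864 F780: (177.142,41.567) → (173.933,51.444) → (165.531,57.549) → (155.145,57.549) → (146.743,51.444) → (143.534,41.567) → (146.743,31.690) → (155.145,25.585) → (165.531,25.585) → (173.933,31.690) → (177.142,41.567) (closed)

[3] `<polyline>` open polyline, #000000→cut S864 F780: (117.660,61.861) → (48.378,159.370) → (41.332,85.300) → (222.398,93.415)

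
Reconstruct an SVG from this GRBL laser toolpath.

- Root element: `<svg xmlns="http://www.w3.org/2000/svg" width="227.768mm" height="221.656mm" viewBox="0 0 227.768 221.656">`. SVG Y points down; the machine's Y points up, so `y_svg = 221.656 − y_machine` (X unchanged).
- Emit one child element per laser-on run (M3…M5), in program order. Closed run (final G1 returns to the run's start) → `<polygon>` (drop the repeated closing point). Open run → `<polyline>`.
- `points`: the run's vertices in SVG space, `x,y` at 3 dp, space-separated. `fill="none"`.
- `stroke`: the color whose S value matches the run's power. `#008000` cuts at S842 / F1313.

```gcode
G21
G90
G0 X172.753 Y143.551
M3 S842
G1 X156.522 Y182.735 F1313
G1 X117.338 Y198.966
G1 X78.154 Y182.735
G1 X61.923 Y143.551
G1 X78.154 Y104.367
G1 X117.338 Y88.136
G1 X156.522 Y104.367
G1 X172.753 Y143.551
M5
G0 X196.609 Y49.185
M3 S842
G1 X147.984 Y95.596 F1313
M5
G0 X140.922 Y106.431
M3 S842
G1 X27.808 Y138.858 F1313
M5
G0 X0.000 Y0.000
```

<svg xmlns="http://www.w3.org/2000/svg" width="227.768mm" height="221.656mm" viewBox="0 0 227.768 221.656">
  <polygon points="172.753,78.105 156.522,38.921 117.338,22.690 78.154,38.921 61.923,78.105 78.154,117.289 117.338,133.520 156.522,117.289" fill="none" stroke="#008000"/>
  <polyline points="196.609,172.471 147.984,126.060" fill="none" stroke="#008000"/>
  <polyline points="140.922,115.225 27.808,82.798" fill="none" stroke="#008000"/>
</svg>

Each laser-on run becomes one SVG element. Flip Y back into SVG space with y_svg = 221.656 − y_machine. Every run uses S842, so all elements get stroke `#008000` (cut).

Run 1: The run returns to its start, so emit a `<polygon>` with points (Y-flipped): 172.753,78.105 156.522,38.921 117.338,22.690 78.154,38.921 61.923,78.105 78.154,117.289 117.338,133.520 156.522,117.289.

Run 2: The run is open, so emit a `<polyline>` with points (Y-flipped): 196.609,172.471 147.984,126.060.

Run 3: The run is open, so emit a `<polyline>` with points (Y-flipped): 140.922,115.225 27.808,82.798.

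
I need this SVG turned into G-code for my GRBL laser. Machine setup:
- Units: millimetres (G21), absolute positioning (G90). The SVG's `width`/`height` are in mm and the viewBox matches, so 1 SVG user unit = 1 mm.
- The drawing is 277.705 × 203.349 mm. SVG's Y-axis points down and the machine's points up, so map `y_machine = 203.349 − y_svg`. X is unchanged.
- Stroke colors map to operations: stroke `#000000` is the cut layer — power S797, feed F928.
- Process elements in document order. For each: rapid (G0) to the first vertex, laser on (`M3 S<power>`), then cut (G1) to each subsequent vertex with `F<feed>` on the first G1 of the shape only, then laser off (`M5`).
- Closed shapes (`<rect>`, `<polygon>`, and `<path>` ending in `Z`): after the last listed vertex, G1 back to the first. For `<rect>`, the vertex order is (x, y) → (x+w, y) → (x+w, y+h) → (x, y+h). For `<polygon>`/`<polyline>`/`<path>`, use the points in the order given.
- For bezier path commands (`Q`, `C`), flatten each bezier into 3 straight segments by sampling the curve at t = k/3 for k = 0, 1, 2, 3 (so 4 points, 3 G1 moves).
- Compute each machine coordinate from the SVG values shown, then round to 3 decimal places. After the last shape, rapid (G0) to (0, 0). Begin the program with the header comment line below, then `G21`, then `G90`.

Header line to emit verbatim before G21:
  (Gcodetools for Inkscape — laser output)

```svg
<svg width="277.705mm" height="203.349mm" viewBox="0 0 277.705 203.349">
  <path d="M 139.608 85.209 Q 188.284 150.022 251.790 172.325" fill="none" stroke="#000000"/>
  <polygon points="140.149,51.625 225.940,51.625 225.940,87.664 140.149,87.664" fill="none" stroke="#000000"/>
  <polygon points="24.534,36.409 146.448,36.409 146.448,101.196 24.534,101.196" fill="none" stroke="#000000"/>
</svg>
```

(Gcodetools for Inkscape — laser output)
G21
G90
G0 X139.608 Y118.140
M3 S797
G1 X173.706 Y79.655 F928
G1 X211.100 Y50.616
G1 X251.790 Y31.024
M5
G0 X140.149 Y151.724
M3 S797
G1 X225.940 Y151.724 F928
G1 X225.940 Y115.685
G1 X140.149 Y115.685
G1 X140.149 Y151.724
M5
G0 X24.534 Y166.940
M3 S797
G1 X146.448 Y166.940 F928
G1 X146.448 Y102.153
G1 X24.534 Y102.153
G1 X24.534 Y166.940
M5
G0 X0.000 Y0.000

1 u = 1 mm; y_m = 203.349 − y.

[1] `<path>` quadratic bezier, #000000→cut S797 F928: (139.608,118.140) → (173.706,79.655) → (211.100,50.616) → (251.790,31.024)

[2] `<polygon>` rectangle, #000000→cut S797 F928: (140.149,151.724) → (225.940,151.724) → (225.940,115.685) → (140.149,115.685) → (140.149,151.724) (closed)

[3] `<polygon>` rectangle, #000000→cut S797 F928: (24.534,166.940) → (146.448,166.940) → (146.448,102.153) → (24.534,102.153) → (24.534,166.940) (closed)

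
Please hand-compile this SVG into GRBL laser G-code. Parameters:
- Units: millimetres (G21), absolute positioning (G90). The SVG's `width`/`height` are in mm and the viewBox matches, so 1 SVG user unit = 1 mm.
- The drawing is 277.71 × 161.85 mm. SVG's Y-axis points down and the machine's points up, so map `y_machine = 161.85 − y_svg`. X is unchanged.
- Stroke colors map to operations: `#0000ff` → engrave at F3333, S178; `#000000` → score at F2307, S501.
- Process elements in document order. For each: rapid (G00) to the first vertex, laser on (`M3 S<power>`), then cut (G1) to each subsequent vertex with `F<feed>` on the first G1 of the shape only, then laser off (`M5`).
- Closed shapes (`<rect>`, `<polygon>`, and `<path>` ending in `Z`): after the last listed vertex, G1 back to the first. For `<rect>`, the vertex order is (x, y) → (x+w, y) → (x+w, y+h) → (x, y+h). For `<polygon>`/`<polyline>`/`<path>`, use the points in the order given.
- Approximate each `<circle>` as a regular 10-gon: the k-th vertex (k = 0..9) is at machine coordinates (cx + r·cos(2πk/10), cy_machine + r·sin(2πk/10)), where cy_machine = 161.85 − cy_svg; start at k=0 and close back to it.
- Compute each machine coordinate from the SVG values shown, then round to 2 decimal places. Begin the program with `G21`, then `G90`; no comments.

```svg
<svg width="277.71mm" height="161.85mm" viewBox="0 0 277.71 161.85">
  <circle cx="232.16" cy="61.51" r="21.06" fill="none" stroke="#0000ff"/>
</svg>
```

1 u = 1 mm; y_m = 161.85 − y.

[1] `<circle>` circle, #0000ff→engrave S178 F3333: (253.22,100.34) → (249.20,112.72) → (238.67,120.37) → (225.65,120.37) → (215.12,112.72) → (211.10,100.34) → (215.12,87.96) → (225.65,80.31) → (238.67,80.31) → (249.20,87.96) → (253.22,100.34) (closed)

G21
G90
G00 X253.22 Y100.34
M3 S178
G1 X249.20 Y112.72 F3333
G1 X238.67 Y120.37
G1 X225.65 Y120.37
G1 X215.12 Y112.72
G1 X211.10 Y100.34
G1 X215.12 Y87.96
G1 X225.65 Y80.31
G1 X238.67 Y80.31
G1 X249.20 Y87.96
G1 X253.22 Y100.34
M5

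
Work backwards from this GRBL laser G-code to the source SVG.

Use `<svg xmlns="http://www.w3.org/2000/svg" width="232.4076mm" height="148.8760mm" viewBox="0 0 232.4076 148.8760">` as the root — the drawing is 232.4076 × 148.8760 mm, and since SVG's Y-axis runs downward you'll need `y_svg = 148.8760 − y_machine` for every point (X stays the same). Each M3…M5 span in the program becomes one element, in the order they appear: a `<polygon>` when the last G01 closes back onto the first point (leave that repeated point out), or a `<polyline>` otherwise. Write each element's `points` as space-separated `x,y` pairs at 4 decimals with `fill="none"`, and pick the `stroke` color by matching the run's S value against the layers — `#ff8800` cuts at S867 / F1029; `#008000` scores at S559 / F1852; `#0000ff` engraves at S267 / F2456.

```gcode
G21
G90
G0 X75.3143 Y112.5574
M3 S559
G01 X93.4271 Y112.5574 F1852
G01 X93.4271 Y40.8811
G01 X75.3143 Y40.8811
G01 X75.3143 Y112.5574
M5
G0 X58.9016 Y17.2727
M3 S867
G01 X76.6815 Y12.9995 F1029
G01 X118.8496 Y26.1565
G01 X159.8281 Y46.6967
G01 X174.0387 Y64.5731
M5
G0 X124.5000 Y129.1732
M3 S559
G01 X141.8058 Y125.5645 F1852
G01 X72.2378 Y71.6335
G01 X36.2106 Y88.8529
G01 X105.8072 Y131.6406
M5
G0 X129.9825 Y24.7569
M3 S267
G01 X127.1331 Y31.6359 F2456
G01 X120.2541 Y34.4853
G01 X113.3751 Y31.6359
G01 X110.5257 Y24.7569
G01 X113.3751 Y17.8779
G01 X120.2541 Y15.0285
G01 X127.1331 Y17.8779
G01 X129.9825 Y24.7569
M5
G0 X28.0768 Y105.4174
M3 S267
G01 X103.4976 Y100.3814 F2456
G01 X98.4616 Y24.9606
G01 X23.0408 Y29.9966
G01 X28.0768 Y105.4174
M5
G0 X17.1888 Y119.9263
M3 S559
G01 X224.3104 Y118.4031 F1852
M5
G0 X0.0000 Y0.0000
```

Machine Y-up, SVG Y-down with viewBox height 148.8760, so y_svg = 148.8760 − y_machine; X carries over.

Run 1: the run's S559 means `#008000` (score). The run returns to its start, so emit a `<polygon>` with points (Y-flipped): 75.3143,36.3186 93.4271,36.3186 93.4271,107.9949 75.3143,107.9949.

Run 2: the run's S867 means `#ff8800` (cut). The run is open, so emit a `<polyline>` with points (Y-flipped): 58.9016,131.6033 76.6815,135.8765 118.8496,122.7195 159.8281,102.1793 174.0387,84.3029.

Run 3: the run's S559 means `#008000` (score). The run is open, so emit a `<polyline>` with points (Y-flipped): 124.5000,19.7028 141.8058,23.3115 72.2378,77.2425 36.2106,60.0231 105.8072,17.2354.

Run 4: the run's S267 means `#0000ff` (engrave). The run returns to its start, so emit a `<polygon>` with points (Y-flipped): 129.9825,124.1191 127.1331,117.2401 120.2541,114.3907 113.3751,117.2401 110.5257,124.1191 113.3751,130.9981 120.2541,133.8475 127.1331,130.9981.

Run 5: S267 ⇒ engrave layer `#0000ff`. The run returns to its start, so emit a `<polygon>` with points (Y-flipped): 28.0768,43.4586 103.4976,48.4946 98.4616,123.9154 23.0408,118.8794.

Run 6: power S559 maps to stroke `#008000` (score). The run is open, so emit a `<polyline>` with points (Y-flipped): 17.1888,28.9497 224.3104,30.4729.

<svg xmlns="http://www.w3.org/2000/svg" width="232.4076mm" height="148.8760mm" viewBox="0 0 232.4076 148.8760">
  <polygon points="75.3143,36.3186 93.4271,36.3186 93.4271,107.9949 75.3143,107.9949" fill="none" stroke="#008000"/>
  <polyline points="58.9016,131.6033 76.6815,135.8765 118.8496,122.7195 159.8281,102.1793 174.0387,84.3029" fill="none" stroke="#ff8800"/>
  <polyline points="124.5000,19.7028 141.8058,23.3115 72.2378,77.2425 36.2106,60.0231 105.8072,17.2354" fill="none" stroke="#008000"/>
  <polygon points="129.9825,124.1191 127.1331,117.2401 120.2541,114.3907 113.3751,117.2401 110.5257,124.1191 113.3751,130.9981 120.2541,133.8475 127.1331,130.9981" fill="none" stroke="#0000ff"/>
  <polygon points="28.0768,43.4586 103.4976,48.4946 98.4616,123.9154 23.0408,118.8794" fill="none" stroke="#0000ff"/>
  <polyline points="17.1888,28.9497 224.3104,30.4729" fill="none" stroke="#008000"/>
</svg>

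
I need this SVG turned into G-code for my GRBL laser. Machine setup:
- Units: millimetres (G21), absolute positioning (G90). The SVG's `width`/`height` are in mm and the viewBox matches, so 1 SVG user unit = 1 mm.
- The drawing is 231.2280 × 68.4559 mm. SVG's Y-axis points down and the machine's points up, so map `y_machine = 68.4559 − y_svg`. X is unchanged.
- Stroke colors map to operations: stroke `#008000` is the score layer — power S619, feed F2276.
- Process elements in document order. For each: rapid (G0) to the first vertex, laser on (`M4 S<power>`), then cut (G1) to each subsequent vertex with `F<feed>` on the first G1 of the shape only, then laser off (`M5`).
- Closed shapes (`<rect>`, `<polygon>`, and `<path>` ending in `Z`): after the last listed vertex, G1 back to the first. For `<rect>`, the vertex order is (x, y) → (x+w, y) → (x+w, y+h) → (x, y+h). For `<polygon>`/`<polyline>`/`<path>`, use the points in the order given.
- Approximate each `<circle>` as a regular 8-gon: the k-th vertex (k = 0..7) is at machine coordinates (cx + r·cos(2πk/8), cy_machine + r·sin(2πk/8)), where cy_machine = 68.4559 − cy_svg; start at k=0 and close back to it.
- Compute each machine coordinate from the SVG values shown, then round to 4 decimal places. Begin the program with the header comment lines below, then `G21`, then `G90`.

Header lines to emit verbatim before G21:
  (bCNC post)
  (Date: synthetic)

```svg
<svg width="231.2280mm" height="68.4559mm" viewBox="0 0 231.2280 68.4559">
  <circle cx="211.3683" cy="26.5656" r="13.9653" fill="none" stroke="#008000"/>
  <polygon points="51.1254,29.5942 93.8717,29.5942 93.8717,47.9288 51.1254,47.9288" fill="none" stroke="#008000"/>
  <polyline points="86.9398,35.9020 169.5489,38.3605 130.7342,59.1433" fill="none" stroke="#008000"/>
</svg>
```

Since the viewBox matches the mm dimensions, user units are millimetres directly. The only transform is the Y-flip y_m = 68.4559 − y_svg.

Shape 1 is a circle drawn with `<circle>`. Its stroke #008000 means score at S619, F2276. After flipping Y the toolpath is (225.3336,41.8903) → (221.2433,51.7653) → (211.3683,55.8556) → (201.4933,51.7653) → (197.4030,41.8903) → (201.4933,32.0153) → (211.3683,27.9250) → (221.2433,32.0153) → (225.3336,41.8903), returning to the start.

Shape 2 is a rectangle drawn with `<polygon>`. Its stroke #008000 means score at S619, F2276. After flipping Y the toolpath is (51.1254,38.8617) → (93.8717,38.8617) → (93.8717,20.5271) → (51.1254,20.5271) → (51.1254,38.8617), returning to the start.

Shape 3 is a open polyline drawn with `<polyline>`. Its stroke #008000 means score at S619, F2276. After flipping Y the toolpath is (86.9398,32.5539) → (169.5489,30.0954) → (130.7342,9.3126).

(bCNC post)
(Date: synthetic)
G21
G90
G0 X225.3336 Y41.8903
M4 S619
G1 X221.2433 Y51.7653 F2276
G1 X211.3683 Y55.8556
G1 X201.4933 Y51.7653
G1 X197.4030 Y41.8903
G1 X201.4933 Y32.0153
G1 X211.3683 Y27.9250
G1 X221.2433 Y32.0153
G1 X225.3336 Y41.8903
M5
G0 X51.1254 Y38.8617
M4 S619
G1 X93.8717 Y38.8617 F2276
G1 X93.8717 Y20.5271
G1 X51.1254 Y20.5271
G1 X51.1254 Y38.8617
M5
G0 X86.9398 Y32.5539
M4 S619
G1 X169.5489 Y30.0954 F2276
G1 X130.7342 Y9.3126
M5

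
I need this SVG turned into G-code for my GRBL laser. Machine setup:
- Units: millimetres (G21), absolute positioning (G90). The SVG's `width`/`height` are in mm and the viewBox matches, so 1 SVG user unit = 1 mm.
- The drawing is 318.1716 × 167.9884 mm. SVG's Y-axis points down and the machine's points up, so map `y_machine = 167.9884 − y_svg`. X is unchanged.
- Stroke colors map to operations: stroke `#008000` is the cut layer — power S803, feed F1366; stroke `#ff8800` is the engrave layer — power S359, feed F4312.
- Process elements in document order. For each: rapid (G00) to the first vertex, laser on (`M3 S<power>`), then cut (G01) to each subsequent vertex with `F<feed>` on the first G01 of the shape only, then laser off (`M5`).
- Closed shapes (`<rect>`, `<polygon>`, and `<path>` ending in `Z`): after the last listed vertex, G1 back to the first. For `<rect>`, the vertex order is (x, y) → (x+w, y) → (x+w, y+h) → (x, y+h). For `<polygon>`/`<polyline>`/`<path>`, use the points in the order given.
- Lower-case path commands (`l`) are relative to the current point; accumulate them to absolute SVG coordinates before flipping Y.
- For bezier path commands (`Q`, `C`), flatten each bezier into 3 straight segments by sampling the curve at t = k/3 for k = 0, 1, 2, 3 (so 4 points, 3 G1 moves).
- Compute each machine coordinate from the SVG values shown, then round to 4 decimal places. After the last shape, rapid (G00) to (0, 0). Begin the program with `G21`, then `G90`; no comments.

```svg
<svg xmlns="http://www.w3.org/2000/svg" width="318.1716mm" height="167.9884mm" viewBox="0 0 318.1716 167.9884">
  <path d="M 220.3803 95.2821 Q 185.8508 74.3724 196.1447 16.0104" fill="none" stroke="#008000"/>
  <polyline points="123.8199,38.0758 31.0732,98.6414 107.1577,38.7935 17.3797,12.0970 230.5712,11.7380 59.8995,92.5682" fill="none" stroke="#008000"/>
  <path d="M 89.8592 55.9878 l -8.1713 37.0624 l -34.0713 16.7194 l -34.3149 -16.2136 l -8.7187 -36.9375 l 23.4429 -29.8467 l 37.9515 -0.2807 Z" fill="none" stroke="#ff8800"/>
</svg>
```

G21
G90
G00 X220.3803 Y72.7063
M3 S803
G01 X202.3410 Y90.8075 F1366
G01 X194.2625 Y117.2314
G01 X196.1447 Y151.9780
M5
G00 X123.8199 Y129.9126
M3 S803
G01 X31.0732 Y69.3470 F1366
G01 X107.1577 Y129.1949
G01 X17.3797 Y155.8914
G01 X230.5712 Y156.2504
G01 X59.8995 Y75.4202
M5
G00 X89.8592 Y112.0006
M3 S359
G01 X81.6879 Y74.9382 F4312
G01 X47.6166 Y58.2188
G01 X13.3017 Y74.4324
G01 X4.5830 Y111.3699
G01 X28.0259 Y141.2166
G01 X65.9774 Y141.4973
G01 X89.8592 Y112.0006
M5
G00 X0.0000 Y0.0000

Since the viewBox matches the mm dimensions, user units are millimetres directly. The only transform is the Y-flip y_m = 167.9884 − y_svg.

Shape 1 is a quadratic bezier drawn with `<path>`. Its stroke #008000 means cut at S803, F1366. After flipping Y the toolpath is (220.3803,72.7063) → (202.3410,90.8075) → (194.2625,117.2314) → (196.1447,151.9780).

Shape 2 is a open polyline drawn with `<polyline>`. Its stroke #008000 means cut at S803, F1366. After flipping Y the toolpath is (123.8199,129.9126) → (31.0732,69.3470) → (107.1577,129.1949) → (17.3797,155.8914) → (230.5712,156.2504) → (59.8995,75.4202).

Shape 3 is a regular polygon drawn with `<path>`. Its stroke #ff8800 means engrave at S359, F4312. After flipping Y the toolpath is (89.8592,112.0006) → (81.6879,74.9382) → (47.6166,58.2188) → (13.3017,74.4324) → (4.5830,111.3699) → (28.0259,141.2166) → (65.9774,141.4973) → (89.8592,112.0006), returning to the start.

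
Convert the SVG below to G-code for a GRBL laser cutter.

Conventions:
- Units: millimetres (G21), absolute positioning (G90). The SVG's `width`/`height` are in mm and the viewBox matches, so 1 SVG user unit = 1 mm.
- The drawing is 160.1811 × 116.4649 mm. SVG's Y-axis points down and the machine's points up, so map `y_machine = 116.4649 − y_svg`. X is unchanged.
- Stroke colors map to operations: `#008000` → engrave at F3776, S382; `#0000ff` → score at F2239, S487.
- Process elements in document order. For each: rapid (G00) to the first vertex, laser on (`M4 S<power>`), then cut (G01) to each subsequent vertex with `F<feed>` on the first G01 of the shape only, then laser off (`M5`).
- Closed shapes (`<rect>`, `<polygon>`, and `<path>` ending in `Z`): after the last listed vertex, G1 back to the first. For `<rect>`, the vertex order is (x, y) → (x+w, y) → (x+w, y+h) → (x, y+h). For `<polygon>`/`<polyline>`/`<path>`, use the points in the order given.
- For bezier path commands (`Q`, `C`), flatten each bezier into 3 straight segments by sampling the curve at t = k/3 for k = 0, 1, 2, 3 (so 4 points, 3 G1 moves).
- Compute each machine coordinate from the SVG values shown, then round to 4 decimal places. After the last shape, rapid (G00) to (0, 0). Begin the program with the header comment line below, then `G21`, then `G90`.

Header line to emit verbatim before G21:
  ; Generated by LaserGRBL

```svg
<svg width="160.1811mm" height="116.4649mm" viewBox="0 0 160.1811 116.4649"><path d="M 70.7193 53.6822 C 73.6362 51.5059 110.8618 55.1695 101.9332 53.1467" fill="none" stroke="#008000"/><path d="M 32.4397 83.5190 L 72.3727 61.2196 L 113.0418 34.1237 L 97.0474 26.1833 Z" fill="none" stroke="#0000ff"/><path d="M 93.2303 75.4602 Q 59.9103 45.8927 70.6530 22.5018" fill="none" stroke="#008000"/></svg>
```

viewBox `0 0 160.1811 116.4649` with mm width/height → 1 unit = 1 mm. Flip: y_m = 116.4649 − y_svg.

**Shape 1** — `<path>` cubic bezier, stroke `#008000` → engrave (S382, F3776). Control points (SVG): P0=(70.7193,53.6822), P1=(73.6362,51.5059), P2=(110.8618,55.1695), P3=(101.9332,53.1467); sampled at t=k/3. Machine vertices: (70.7193,62.7827) → (82.0923,63.4393) → (98.4572,62.7640) → (101.9332,63.3182). Open path.

**Shape 2** — `<path>` closed polygon, stroke `#0000ff` → score (S487, F2239). Machine vertices: (32.4397,32.9459) → (72.3727,55.2453) → (113.0418,82.3412) → (97.0474,90.2816) → (32.4397,32.9459). Closed: final G1 returns to the first vertex.

**Shape 3** — `<path>` quadratic bezier, stroke `#008000` → engrave (S382, F3776). Control points (SVG): P0=(93.2303,75.4602), P1=(59.9103,45.8927), P2=(70.6530,22.5018); sampled at t=k/3. Machine vertices: (93.2303,41.0047) → (75.9128,60.0301) → (68.3871,77.6829) → (70.6530,93.9631). Open path.

; Generated by LaserGRBL
G21
G90
G00 X70.7193 Y62.7827
M4 S382
G01 X82.0923 Y63.4393 F3776
G01 X98.4572 Y62.7640
G01 X101.9332 Y63.3182
M5
G00 X32.4397 Y32.9459
M4 S487
G01 X72.3727 Y55.2453 F2239
G01 X113.0418 Y82.3412
G01 X97.0474 Y90.2816
G01 X32.4397 Y32.9459
M5
G00 X93.2303 Y41.0047
M4 S382
G01 X75.9128 Y60.0301 F3776
G01 X68.3871 Y77.6829
G01 X70.6530 Y93.9631
M5
G00 X0.0000 Y0.0000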